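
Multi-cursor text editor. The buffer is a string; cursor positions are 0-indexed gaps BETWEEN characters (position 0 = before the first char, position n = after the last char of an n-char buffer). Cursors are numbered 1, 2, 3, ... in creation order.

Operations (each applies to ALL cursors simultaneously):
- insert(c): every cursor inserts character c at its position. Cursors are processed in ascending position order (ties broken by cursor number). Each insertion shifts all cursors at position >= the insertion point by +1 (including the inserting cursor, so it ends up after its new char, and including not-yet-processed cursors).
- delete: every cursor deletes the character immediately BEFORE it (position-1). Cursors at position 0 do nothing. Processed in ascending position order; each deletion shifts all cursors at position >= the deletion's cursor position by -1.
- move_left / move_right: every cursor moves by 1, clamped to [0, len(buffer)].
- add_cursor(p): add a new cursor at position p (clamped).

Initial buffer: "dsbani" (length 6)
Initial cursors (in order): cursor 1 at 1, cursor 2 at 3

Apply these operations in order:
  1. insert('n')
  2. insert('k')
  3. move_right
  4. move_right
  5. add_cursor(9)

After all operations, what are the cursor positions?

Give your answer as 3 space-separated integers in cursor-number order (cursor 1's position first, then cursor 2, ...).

Answer: 5 9 9

Derivation:
After op 1 (insert('n')): buffer="dnsbnani" (len 8), cursors c1@2 c2@5, authorship .1..2...
After op 2 (insert('k')): buffer="dnksbnkani" (len 10), cursors c1@3 c2@7, authorship .11..22...
After op 3 (move_right): buffer="dnksbnkani" (len 10), cursors c1@4 c2@8, authorship .11..22...
After op 4 (move_right): buffer="dnksbnkani" (len 10), cursors c1@5 c2@9, authorship .11..22...
After op 5 (add_cursor(9)): buffer="dnksbnkani" (len 10), cursors c1@5 c2@9 c3@9, authorship .11..22...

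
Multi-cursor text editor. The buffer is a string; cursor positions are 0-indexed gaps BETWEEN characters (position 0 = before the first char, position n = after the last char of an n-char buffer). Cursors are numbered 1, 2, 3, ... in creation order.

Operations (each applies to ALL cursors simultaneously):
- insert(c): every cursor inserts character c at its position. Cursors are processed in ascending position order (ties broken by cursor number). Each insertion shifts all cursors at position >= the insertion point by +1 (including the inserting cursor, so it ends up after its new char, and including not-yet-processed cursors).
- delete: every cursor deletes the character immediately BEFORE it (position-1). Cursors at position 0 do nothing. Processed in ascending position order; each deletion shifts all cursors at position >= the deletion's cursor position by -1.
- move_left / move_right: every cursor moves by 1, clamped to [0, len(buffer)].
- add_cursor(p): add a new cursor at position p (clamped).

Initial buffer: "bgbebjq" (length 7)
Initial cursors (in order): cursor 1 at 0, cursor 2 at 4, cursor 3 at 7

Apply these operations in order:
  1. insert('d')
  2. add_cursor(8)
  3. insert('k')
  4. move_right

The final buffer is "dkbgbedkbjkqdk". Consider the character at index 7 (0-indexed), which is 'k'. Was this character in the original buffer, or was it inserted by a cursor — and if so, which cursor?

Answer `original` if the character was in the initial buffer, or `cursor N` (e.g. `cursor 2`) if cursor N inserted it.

Answer: cursor 2

Derivation:
After op 1 (insert('d')): buffer="dbgbedbjqd" (len 10), cursors c1@1 c2@6 c3@10, authorship 1....2...3
After op 2 (add_cursor(8)): buffer="dbgbedbjqd" (len 10), cursors c1@1 c2@6 c4@8 c3@10, authorship 1....2...3
After op 3 (insert('k')): buffer="dkbgbedkbjkqdk" (len 14), cursors c1@2 c2@8 c4@11 c3@14, authorship 11....22..4.33
After op 4 (move_right): buffer="dkbgbedkbjkqdk" (len 14), cursors c1@3 c2@9 c4@12 c3@14, authorship 11....22..4.33
Authorship (.=original, N=cursor N): 1 1 . . . . 2 2 . . 4 . 3 3
Index 7: author = 2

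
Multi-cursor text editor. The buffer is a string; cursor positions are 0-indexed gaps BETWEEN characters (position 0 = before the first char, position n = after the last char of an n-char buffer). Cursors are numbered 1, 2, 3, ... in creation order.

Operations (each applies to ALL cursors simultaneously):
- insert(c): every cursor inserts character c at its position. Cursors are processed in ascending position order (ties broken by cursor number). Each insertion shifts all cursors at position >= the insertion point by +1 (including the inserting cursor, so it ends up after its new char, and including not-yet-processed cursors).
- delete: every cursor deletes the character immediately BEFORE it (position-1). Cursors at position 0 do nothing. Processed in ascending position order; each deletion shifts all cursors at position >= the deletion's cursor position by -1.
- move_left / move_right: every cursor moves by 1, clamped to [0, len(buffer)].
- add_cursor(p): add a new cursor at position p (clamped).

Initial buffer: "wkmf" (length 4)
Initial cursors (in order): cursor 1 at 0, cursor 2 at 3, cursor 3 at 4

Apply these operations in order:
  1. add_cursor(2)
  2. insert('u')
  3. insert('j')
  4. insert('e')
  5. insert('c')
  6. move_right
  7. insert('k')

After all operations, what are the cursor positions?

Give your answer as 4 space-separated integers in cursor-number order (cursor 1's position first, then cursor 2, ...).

Answer: 6 19 24 13

Derivation:
After op 1 (add_cursor(2)): buffer="wkmf" (len 4), cursors c1@0 c4@2 c2@3 c3@4, authorship ....
After op 2 (insert('u')): buffer="uwkumufu" (len 8), cursors c1@1 c4@4 c2@6 c3@8, authorship 1..4.2.3
After op 3 (insert('j')): buffer="ujwkujmujfuj" (len 12), cursors c1@2 c4@6 c2@9 c3@12, authorship 11..44.22.33
After op 4 (insert('e')): buffer="ujewkujemujefuje" (len 16), cursors c1@3 c4@8 c2@12 c3@16, authorship 111..444.222.333
After op 5 (insert('c')): buffer="ujecwkujecmujecfujec" (len 20), cursors c1@4 c4@10 c2@15 c3@20, authorship 1111..4444.2222.3333
After op 6 (move_right): buffer="ujecwkujecmujecfujec" (len 20), cursors c1@5 c4@11 c2@16 c3@20, authorship 1111..4444.2222.3333
After op 7 (insert('k')): buffer="ujecwkkujecmkujecfkujeck" (len 24), cursors c1@6 c4@13 c2@19 c3@24, authorship 1111.1.4444.42222.233333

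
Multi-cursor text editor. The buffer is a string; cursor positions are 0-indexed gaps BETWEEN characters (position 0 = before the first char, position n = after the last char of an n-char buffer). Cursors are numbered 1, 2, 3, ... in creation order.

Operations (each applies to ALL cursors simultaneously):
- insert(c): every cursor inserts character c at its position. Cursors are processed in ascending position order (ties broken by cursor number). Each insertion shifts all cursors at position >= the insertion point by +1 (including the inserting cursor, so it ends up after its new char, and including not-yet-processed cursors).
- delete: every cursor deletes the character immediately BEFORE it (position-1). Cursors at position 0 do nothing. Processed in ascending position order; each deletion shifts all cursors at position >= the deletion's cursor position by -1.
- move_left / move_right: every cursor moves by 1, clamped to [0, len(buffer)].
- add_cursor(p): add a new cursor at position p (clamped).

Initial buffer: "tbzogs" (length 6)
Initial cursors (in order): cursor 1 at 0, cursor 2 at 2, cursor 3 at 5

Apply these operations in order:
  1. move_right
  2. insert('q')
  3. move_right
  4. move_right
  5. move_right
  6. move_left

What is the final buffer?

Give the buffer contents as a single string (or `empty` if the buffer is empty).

Answer: tqbzqogsq

Derivation:
After op 1 (move_right): buffer="tbzogs" (len 6), cursors c1@1 c2@3 c3@6, authorship ......
After op 2 (insert('q')): buffer="tqbzqogsq" (len 9), cursors c1@2 c2@5 c3@9, authorship .1..2...3
After op 3 (move_right): buffer="tqbzqogsq" (len 9), cursors c1@3 c2@6 c3@9, authorship .1..2...3
After op 4 (move_right): buffer="tqbzqogsq" (len 9), cursors c1@4 c2@7 c3@9, authorship .1..2...3
After op 5 (move_right): buffer="tqbzqogsq" (len 9), cursors c1@5 c2@8 c3@9, authorship .1..2...3
After op 6 (move_left): buffer="tqbzqogsq" (len 9), cursors c1@4 c2@7 c3@8, authorship .1..2...3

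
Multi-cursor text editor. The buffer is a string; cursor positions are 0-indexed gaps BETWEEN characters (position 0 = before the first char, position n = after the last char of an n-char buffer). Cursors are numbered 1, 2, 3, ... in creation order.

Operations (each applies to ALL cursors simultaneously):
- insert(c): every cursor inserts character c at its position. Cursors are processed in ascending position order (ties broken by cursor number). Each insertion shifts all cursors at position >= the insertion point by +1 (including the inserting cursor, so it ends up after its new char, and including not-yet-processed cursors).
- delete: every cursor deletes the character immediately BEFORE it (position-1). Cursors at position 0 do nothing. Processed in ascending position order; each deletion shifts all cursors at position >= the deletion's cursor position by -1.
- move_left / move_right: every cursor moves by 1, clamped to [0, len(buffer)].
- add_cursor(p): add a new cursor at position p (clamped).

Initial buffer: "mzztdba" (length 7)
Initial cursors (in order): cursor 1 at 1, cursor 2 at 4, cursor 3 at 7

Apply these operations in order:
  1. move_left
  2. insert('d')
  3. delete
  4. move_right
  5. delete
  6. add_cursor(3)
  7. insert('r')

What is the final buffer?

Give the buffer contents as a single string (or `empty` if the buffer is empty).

Answer: rzzrdrbr

Derivation:
After op 1 (move_left): buffer="mzztdba" (len 7), cursors c1@0 c2@3 c3@6, authorship .......
After op 2 (insert('d')): buffer="dmzzdtdbda" (len 10), cursors c1@1 c2@5 c3@9, authorship 1...2...3.
After op 3 (delete): buffer="mzztdba" (len 7), cursors c1@0 c2@3 c3@6, authorship .......
After op 4 (move_right): buffer="mzztdba" (len 7), cursors c1@1 c2@4 c3@7, authorship .......
After op 5 (delete): buffer="zzdb" (len 4), cursors c1@0 c2@2 c3@4, authorship ....
After op 6 (add_cursor(3)): buffer="zzdb" (len 4), cursors c1@0 c2@2 c4@3 c3@4, authorship ....
After op 7 (insert('r')): buffer="rzzrdrbr" (len 8), cursors c1@1 c2@4 c4@6 c3@8, authorship 1..2.4.3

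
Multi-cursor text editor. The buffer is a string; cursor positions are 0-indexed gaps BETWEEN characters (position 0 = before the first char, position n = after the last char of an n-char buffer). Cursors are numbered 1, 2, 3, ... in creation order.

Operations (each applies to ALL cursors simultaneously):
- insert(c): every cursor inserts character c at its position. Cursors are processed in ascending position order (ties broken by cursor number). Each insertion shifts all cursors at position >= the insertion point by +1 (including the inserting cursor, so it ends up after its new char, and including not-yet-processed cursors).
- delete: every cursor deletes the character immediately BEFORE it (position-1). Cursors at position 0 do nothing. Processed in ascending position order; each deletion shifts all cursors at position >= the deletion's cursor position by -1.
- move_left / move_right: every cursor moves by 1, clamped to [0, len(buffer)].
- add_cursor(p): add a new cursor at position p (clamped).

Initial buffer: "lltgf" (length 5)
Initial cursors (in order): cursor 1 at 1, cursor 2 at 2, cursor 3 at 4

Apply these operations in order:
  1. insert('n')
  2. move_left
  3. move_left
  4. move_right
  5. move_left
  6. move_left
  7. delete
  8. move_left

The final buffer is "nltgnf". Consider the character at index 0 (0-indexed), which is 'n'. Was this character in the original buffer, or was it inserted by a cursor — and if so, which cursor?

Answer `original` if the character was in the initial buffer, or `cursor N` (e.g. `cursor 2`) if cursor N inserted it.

Answer: cursor 1

Derivation:
After op 1 (insert('n')): buffer="lnlntgnf" (len 8), cursors c1@2 c2@4 c3@7, authorship .1.2..3.
After op 2 (move_left): buffer="lnlntgnf" (len 8), cursors c1@1 c2@3 c3@6, authorship .1.2..3.
After op 3 (move_left): buffer="lnlntgnf" (len 8), cursors c1@0 c2@2 c3@5, authorship .1.2..3.
After op 4 (move_right): buffer="lnlntgnf" (len 8), cursors c1@1 c2@3 c3@6, authorship .1.2..3.
After op 5 (move_left): buffer="lnlntgnf" (len 8), cursors c1@0 c2@2 c3@5, authorship .1.2..3.
After op 6 (move_left): buffer="lnlntgnf" (len 8), cursors c1@0 c2@1 c3@4, authorship .1.2..3.
After op 7 (delete): buffer="nltgnf" (len 6), cursors c1@0 c2@0 c3@2, authorship 1...3.
After op 8 (move_left): buffer="nltgnf" (len 6), cursors c1@0 c2@0 c3@1, authorship 1...3.
Authorship (.=original, N=cursor N): 1 . . . 3 .
Index 0: author = 1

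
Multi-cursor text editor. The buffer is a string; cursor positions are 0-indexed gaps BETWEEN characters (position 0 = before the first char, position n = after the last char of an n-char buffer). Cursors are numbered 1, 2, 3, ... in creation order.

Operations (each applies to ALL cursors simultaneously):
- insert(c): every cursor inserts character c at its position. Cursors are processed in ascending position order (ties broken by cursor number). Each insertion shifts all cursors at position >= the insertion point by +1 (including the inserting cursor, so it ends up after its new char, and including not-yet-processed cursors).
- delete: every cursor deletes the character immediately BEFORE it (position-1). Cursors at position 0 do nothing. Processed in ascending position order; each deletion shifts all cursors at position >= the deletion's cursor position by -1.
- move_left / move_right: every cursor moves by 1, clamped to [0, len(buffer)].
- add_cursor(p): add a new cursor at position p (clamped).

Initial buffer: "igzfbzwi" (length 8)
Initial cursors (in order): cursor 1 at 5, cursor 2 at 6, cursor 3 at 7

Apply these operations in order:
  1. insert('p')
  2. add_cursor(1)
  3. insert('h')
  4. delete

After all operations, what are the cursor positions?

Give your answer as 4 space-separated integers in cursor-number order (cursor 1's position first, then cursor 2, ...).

After op 1 (insert('p')): buffer="igzfbpzpwpi" (len 11), cursors c1@6 c2@8 c3@10, authorship .....1.2.3.
After op 2 (add_cursor(1)): buffer="igzfbpzpwpi" (len 11), cursors c4@1 c1@6 c2@8 c3@10, authorship .....1.2.3.
After op 3 (insert('h')): buffer="ihgzfbphzphwphi" (len 15), cursors c4@2 c1@8 c2@11 c3@14, authorship .4....11.22.33.
After op 4 (delete): buffer="igzfbpzpwpi" (len 11), cursors c4@1 c1@6 c2@8 c3@10, authorship .....1.2.3.

Answer: 6 8 10 1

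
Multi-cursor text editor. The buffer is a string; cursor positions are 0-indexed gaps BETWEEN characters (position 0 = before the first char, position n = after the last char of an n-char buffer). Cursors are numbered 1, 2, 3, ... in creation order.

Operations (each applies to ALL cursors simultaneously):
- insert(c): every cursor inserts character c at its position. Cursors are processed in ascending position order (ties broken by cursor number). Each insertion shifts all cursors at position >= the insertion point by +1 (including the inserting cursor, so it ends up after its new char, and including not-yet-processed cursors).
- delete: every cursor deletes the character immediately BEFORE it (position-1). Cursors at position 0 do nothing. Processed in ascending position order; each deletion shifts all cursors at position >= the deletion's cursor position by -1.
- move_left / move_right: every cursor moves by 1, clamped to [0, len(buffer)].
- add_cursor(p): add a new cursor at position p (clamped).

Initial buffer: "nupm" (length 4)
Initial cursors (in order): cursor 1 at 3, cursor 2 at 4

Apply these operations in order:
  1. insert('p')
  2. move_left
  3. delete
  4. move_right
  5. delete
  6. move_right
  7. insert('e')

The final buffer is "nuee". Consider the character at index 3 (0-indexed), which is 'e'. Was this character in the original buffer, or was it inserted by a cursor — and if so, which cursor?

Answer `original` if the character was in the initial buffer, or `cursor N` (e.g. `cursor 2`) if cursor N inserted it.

After op 1 (insert('p')): buffer="nuppmp" (len 6), cursors c1@4 c2@6, authorship ...1.2
After op 2 (move_left): buffer="nuppmp" (len 6), cursors c1@3 c2@5, authorship ...1.2
After op 3 (delete): buffer="nupp" (len 4), cursors c1@2 c2@3, authorship ..12
After op 4 (move_right): buffer="nupp" (len 4), cursors c1@3 c2@4, authorship ..12
After op 5 (delete): buffer="nu" (len 2), cursors c1@2 c2@2, authorship ..
After op 6 (move_right): buffer="nu" (len 2), cursors c1@2 c2@2, authorship ..
After op 7 (insert('e')): buffer="nuee" (len 4), cursors c1@4 c2@4, authorship ..12
Authorship (.=original, N=cursor N): . . 1 2
Index 3: author = 2

Answer: cursor 2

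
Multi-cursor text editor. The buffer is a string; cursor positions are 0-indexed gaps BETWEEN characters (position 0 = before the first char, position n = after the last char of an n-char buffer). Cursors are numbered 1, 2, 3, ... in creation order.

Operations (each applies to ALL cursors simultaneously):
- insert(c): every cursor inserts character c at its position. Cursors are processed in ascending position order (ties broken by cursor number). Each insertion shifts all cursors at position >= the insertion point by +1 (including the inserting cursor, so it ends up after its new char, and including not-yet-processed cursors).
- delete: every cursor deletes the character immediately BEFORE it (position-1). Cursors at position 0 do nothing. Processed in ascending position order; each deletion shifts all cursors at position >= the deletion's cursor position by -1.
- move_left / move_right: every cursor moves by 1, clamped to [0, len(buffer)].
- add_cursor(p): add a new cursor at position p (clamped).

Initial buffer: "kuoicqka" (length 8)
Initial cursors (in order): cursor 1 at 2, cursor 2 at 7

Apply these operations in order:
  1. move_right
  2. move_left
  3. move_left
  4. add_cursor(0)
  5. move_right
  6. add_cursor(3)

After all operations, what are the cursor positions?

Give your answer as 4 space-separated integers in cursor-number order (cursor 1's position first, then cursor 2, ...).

Answer: 2 7 1 3

Derivation:
After op 1 (move_right): buffer="kuoicqka" (len 8), cursors c1@3 c2@8, authorship ........
After op 2 (move_left): buffer="kuoicqka" (len 8), cursors c1@2 c2@7, authorship ........
After op 3 (move_left): buffer="kuoicqka" (len 8), cursors c1@1 c2@6, authorship ........
After op 4 (add_cursor(0)): buffer="kuoicqka" (len 8), cursors c3@0 c1@1 c2@6, authorship ........
After op 5 (move_right): buffer="kuoicqka" (len 8), cursors c3@1 c1@2 c2@7, authorship ........
After op 6 (add_cursor(3)): buffer="kuoicqka" (len 8), cursors c3@1 c1@2 c4@3 c2@7, authorship ........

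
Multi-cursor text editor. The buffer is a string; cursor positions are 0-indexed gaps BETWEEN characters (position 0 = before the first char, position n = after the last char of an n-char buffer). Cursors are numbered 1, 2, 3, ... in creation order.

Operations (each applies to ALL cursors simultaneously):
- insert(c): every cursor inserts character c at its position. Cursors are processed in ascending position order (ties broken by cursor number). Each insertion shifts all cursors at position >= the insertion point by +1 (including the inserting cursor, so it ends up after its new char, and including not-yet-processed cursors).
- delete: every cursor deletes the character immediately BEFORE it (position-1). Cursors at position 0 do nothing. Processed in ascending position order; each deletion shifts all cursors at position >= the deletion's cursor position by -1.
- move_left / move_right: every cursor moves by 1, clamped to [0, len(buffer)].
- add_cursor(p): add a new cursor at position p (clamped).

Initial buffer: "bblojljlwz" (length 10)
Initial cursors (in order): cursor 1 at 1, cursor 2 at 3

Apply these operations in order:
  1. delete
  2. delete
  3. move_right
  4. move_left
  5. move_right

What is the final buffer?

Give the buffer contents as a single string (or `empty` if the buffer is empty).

Answer: ojljlwz

Derivation:
After op 1 (delete): buffer="bojljlwz" (len 8), cursors c1@0 c2@1, authorship ........
After op 2 (delete): buffer="ojljlwz" (len 7), cursors c1@0 c2@0, authorship .......
After op 3 (move_right): buffer="ojljlwz" (len 7), cursors c1@1 c2@1, authorship .......
After op 4 (move_left): buffer="ojljlwz" (len 7), cursors c1@0 c2@0, authorship .......
After op 5 (move_right): buffer="ojljlwz" (len 7), cursors c1@1 c2@1, authorship .......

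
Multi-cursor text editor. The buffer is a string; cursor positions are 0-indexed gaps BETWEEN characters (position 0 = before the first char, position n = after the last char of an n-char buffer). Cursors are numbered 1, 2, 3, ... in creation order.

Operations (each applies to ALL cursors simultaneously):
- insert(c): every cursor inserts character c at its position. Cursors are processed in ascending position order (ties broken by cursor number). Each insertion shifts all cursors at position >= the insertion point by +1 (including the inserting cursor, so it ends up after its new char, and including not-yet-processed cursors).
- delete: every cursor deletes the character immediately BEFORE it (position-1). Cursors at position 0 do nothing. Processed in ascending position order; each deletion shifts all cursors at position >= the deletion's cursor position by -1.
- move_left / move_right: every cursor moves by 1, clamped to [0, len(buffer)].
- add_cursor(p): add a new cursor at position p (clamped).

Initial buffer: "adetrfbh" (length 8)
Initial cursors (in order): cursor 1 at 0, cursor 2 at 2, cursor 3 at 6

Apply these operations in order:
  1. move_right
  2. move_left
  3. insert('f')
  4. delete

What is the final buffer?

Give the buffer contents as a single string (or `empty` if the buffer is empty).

Answer: adetrfbh

Derivation:
After op 1 (move_right): buffer="adetrfbh" (len 8), cursors c1@1 c2@3 c3@7, authorship ........
After op 2 (move_left): buffer="adetrfbh" (len 8), cursors c1@0 c2@2 c3@6, authorship ........
After op 3 (insert('f')): buffer="fadfetrffbh" (len 11), cursors c1@1 c2@4 c3@9, authorship 1..2....3..
After op 4 (delete): buffer="adetrfbh" (len 8), cursors c1@0 c2@2 c3@6, authorship ........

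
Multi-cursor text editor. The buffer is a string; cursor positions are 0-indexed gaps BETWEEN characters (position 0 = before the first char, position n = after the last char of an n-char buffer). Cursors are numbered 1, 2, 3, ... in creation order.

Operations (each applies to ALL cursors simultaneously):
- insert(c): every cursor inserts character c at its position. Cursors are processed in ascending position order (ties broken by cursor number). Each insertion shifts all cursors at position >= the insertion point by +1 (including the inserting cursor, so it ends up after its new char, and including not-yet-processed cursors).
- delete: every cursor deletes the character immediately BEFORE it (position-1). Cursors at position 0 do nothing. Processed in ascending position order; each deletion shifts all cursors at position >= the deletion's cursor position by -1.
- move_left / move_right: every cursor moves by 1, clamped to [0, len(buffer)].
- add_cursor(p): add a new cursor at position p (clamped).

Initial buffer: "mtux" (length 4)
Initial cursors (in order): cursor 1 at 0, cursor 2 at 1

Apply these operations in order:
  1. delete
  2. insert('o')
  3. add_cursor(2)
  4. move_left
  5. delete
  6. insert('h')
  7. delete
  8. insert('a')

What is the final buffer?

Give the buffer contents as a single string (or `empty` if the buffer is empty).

After op 1 (delete): buffer="tux" (len 3), cursors c1@0 c2@0, authorship ...
After op 2 (insert('o')): buffer="ootux" (len 5), cursors c1@2 c2@2, authorship 12...
After op 3 (add_cursor(2)): buffer="ootux" (len 5), cursors c1@2 c2@2 c3@2, authorship 12...
After op 4 (move_left): buffer="ootux" (len 5), cursors c1@1 c2@1 c3@1, authorship 12...
After op 5 (delete): buffer="otux" (len 4), cursors c1@0 c2@0 c3@0, authorship 2...
After op 6 (insert('h')): buffer="hhhotux" (len 7), cursors c1@3 c2@3 c3@3, authorship 1232...
After op 7 (delete): buffer="otux" (len 4), cursors c1@0 c2@0 c3@0, authorship 2...
After op 8 (insert('a')): buffer="aaaotux" (len 7), cursors c1@3 c2@3 c3@3, authorship 1232...

Answer: aaaotux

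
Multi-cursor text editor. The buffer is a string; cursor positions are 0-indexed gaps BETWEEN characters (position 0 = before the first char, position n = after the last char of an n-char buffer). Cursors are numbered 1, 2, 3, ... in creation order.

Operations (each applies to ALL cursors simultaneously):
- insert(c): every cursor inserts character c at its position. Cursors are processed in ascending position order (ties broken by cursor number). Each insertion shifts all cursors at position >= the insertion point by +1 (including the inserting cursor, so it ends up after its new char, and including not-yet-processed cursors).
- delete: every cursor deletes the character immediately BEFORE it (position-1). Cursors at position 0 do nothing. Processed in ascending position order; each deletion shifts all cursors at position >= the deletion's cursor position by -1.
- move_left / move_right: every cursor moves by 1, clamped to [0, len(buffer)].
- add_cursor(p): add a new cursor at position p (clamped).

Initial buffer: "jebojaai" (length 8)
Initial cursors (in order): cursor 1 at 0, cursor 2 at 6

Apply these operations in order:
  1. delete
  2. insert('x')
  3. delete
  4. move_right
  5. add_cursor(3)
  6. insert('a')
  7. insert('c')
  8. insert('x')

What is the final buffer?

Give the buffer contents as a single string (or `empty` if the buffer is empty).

Answer: jacxebacxojaacxi

Derivation:
After op 1 (delete): buffer="jebojai" (len 7), cursors c1@0 c2@5, authorship .......
After op 2 (insert('x')): buffer="xjebojxai" (len 9), cursors c1@1 c2@7, authorship 1.....2..
After op 3 (delete): buffer="jebojai" (len 7), cursors c1@0 c2@5, authorship .......
After op 4 (move_right): buffer="jebojai" (len 7), cursors c1@1 c2@6, authorship .......
After op 5 (add_cursor(3)): buffer="jebojai" (len 7), cursors c1@1 c3@3 c2@6, authorship .......
After op 6 (insert('a')): buffer="jaebaojaai" (len 10), cursors c1@2 c3@5 c2@9, authorship .1..3...2.
After op 7 (insert('c')): buffer="jacebacojaaci" (len 13), cursors c1@3 c3@7 c2@12, authorship .11..33...22.
After op 8 (insert('x')): buffer="jacxebacxojaacxi" (len 16), cursors c1@4 c3@9 c2@15, authorship .111..333...222.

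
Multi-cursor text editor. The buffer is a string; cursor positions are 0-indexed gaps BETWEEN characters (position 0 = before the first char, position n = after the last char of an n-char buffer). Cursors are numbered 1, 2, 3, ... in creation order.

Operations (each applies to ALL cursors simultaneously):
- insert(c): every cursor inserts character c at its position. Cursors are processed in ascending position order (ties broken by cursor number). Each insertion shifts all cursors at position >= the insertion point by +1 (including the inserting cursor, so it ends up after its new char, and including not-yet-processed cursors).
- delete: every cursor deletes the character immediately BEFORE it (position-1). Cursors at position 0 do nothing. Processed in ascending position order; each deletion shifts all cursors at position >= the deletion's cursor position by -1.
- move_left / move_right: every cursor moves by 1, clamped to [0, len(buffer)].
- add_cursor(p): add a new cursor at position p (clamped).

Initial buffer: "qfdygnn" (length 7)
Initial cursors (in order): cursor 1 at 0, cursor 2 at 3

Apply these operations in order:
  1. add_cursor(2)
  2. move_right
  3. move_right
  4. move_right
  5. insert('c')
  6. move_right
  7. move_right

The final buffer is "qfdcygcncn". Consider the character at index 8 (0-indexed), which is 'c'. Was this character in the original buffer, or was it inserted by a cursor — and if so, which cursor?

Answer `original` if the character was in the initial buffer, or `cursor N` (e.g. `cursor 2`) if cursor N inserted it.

After op 1 (add_cursor(2)): buffer="qfdygnn" (len 7), cursors c1@0 c3@2 c2@3, authorship .......
After op 2 (move_right): buffer="qfdygnn" (len 7), cursors c1@1 c3@3 c2@4, authorship .......
After op 3 (move_right): buffer="qfdygnn" (len 7), cursors c1@2 c3@4 c2@5, authorship .......
After op 4 (move_right): buffer="qfdygnn" (len 7), cursors c1@3 c3@5 c2@6, authorship .......
After op 5 (insert('c')): buffer="qfdcygcncn" (len 10), cursors c1@4 c3@7 c2@9, authorship ...1..3.2.
After op 6 (move_right): buffer="qfdcygcncn" (len 10), cursors c1@5 c3@8 c2@10, authorship ...1..3.2.
After op 7 (move_right): buffer="qfdcygcncn" (len 10), cursors c1@6 c3@9 c2@10, authorship ...1..3.2.
Authorship (.=original, N=cursor N): . . . 1 . . 3 . 2 .
Index 8: author = 2

Answer: cursor 2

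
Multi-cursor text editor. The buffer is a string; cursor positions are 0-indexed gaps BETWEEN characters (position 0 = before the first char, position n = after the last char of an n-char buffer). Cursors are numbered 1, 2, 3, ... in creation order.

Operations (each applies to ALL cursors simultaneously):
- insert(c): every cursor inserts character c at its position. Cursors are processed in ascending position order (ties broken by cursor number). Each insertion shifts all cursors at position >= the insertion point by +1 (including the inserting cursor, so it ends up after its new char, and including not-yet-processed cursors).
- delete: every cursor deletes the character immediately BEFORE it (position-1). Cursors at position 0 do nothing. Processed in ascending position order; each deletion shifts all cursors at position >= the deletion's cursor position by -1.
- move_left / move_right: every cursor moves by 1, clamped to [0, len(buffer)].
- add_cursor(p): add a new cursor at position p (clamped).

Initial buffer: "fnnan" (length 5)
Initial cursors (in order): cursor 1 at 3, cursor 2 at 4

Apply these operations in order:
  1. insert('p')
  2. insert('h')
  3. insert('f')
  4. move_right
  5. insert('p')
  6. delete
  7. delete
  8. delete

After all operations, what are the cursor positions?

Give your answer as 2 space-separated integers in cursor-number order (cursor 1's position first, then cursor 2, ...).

Answer: 5 7

Derivation:
After op 1 (insert('p')): buffer="fnnpapn" (len 7), cursors c1@4 c2@6, authorship ...1.2.
After op 2 (insert('h')): buffer="fnnphaphn" (len 9), cursors c1@5 c2@8, authorship ...11.22.
After op 3 (insert('f')): buffer="fnnphfaphfn" (len 11), cursors c1@6 c2@10, authorship ...111.222.
After op 4 (move_right): buffer="fnnphfaphfn" (len 11), cursors c1@7 c2@11, authorship ...111.222.
After op 5 (insert('p')): buffer="fnnphfapphfnp" (len 13), cursors c1@8 c2@13, authorship ...111.1222.2
After op 6 (delete): buffer="fnnphfaphfn" (len 11), cursors c1@7 c2@11, authorship ...111.222.
After op 7 (delete): buffer="fnnphfphf" (len 9), cursors c1@6 c2@9, authorship ...111222
After op 8 (delete): buffer="fnnphph" (len 7), cursors c1@5 c2@7, authorship ...1122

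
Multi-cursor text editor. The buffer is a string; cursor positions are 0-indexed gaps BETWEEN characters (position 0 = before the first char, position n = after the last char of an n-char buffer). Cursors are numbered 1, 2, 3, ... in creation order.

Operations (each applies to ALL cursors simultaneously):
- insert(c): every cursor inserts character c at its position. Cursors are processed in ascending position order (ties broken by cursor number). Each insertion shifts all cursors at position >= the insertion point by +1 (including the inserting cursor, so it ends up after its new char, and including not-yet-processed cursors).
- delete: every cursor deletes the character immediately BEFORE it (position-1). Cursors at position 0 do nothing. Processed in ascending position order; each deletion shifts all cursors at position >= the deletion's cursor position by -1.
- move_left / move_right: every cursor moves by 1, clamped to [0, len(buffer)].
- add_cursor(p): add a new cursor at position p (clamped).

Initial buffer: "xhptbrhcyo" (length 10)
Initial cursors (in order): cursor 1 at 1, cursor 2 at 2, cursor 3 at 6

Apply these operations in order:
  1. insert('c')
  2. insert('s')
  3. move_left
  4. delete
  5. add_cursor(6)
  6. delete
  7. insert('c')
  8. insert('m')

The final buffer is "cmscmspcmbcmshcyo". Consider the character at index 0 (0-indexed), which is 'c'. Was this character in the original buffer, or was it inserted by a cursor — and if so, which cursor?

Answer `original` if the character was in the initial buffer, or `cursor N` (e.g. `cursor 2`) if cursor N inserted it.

After op 1 (insert('c')): buffer="xchcptbrchcyo" (len 13), cursors c1@2 c2@4 c3@9, authorship .1.2....3....
After op 2 (insert('s')): buffer="xcshcsptbrcshcyo" (len 16), cursors c1@3 c2@6 c3@12, authorship .11.22....33....
After op 3 (move_left): buffer="xcshcsptbrcshcyo" (len 16), cursors c1@2 c2@5 c3@11, authorship .11.22....33....
After op 4 (delete): buffer="xshsptbrshcyo" (len 13), cursors c1@1 c2@3 c3@8, authorship .1.2....3....
After op 5 (add_cursor(6)): buffer="xshsptbrshcyo" (len 13), cursors c1@1 c2@3 c4@6 c3@8, authorship .1.2....3....
After op 6 (delete): buffer="sspbshcyo" (len 9), cursors c1@0 c2@1 c4@3 c3@4, authorship 12..3....
After op 7 (insert('c')): buffer="cscspcbcshcyo" (len 13), cursors c1@1 c2@3 c4@6 c3@8, authorship 1122.4.33....
After op 8 (insert('m')): buffer="cmscmspcmbcmshcyo" (len 17), cursors c1@2 c2@5 c4@9 c3@12, authorship 111222.44.333....
Authorship (.=original, N=cursor N): 1 1 1 2 2 2 . 4 4 . 3 3 3 . . . .
Index 0: author = 1

Answer: cursor 1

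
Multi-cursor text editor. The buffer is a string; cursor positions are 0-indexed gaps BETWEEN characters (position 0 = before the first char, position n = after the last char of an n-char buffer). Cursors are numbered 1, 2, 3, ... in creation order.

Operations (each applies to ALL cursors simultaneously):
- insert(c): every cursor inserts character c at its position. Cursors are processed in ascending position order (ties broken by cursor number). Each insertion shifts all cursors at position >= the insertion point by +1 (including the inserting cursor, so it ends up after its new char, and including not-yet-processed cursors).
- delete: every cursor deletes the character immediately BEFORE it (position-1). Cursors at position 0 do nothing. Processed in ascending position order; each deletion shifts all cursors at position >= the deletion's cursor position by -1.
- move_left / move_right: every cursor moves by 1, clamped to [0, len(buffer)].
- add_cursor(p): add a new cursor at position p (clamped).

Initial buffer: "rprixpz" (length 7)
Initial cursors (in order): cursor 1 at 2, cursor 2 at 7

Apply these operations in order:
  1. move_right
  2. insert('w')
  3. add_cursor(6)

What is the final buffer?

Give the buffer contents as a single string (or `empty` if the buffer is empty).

Answer: rprwixpzw

Derivation:
After op 1 (move_right): buffer="rprixpz" (len 7), cursors c1@3 c2@7, authorship .......
After op 2 (insert('w')): buffer="rprwixpzw" (len 9), cursors c1@4 c2@9, authorship ...1....2
After op 3 (add_cursor(6)): buffer="rprwixpzw" (len 9), cursors c1@4 c3@6 c2@9, authorship ...1....2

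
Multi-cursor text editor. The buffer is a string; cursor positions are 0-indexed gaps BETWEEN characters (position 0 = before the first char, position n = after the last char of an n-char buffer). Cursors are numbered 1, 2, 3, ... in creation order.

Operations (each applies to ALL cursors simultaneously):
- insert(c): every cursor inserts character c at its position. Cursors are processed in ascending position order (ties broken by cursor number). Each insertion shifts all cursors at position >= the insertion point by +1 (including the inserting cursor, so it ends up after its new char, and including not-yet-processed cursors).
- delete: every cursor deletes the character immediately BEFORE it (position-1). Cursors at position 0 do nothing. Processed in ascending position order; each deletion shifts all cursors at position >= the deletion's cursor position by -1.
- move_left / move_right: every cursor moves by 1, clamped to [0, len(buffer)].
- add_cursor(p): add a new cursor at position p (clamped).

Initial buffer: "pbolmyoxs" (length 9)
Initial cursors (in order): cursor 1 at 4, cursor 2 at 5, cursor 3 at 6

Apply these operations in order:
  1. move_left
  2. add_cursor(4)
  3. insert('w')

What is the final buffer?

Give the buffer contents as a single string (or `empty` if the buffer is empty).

After op 1 (move_left): buffer="pbolmyoxs" (len 9), cursors c1@3 c2@4 c3@5, authorship .........
After op 2 (add_cursor(4)): buffer="pbolmyoxs" (len 9), cursors c1@3 c2@4 c4@4 c3@5, authorship .........
After op 3 (insert('w')): buffer="pbowlwwmwyoxs" (len 13), cursors c1@4 c2@7 c4@7 c3@9, authorship ...1.24.3....

Answer: pbowlwwmwyoxs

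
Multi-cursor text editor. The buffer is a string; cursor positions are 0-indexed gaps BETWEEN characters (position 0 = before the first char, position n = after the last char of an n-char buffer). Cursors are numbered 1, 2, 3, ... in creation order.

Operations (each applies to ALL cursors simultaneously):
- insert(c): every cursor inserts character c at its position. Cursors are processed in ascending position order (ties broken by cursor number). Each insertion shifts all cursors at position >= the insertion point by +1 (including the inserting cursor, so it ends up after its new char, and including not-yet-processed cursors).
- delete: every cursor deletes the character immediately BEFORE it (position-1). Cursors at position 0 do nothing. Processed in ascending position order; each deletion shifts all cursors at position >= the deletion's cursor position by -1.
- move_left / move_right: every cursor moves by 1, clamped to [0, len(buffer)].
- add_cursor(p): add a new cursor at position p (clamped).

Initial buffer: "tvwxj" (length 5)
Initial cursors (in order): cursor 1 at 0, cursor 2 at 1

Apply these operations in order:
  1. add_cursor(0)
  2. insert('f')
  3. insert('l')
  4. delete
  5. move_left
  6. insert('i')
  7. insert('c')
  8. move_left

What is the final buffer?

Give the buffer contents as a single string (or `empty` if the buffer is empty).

Answer: fiiccfticfvwxj

Derivation:
After op 1 (add_cursor(0)): buffer="tvwxj" (len 5), cursors c1@0 c3@0 c2@1, authorship .....
After op 2 (insert('f')): buffer="fftfvwxj" (len 8), cursors c1@2 c3@2 c2@4, authorship 13.2....
After op 3 (insert('l')): buffer="fflltflvwxj" (len 11), cursors c1@4 c3@4 c2@7, authorship 1313.22....
After op 4 (delete): buffer="fftfvwxj" (len 8), cursors c1@2 c3@2 c2@4, authorship 13.2....
After op 5 (move_left): buffer="fftfvwxj" (len 8), cursors c1@1 c3@1 c2@3, authorship 13.2....
After op 6 (insert('i')): buffer="fiiftifvwxj" (len 11), cursors c1@3 c3@3 c2@6, authorship 1133.22....
After op 7 (insert('c')): buffer="fiiccfticfvwxj" (len 14), cursors c1@5 c3@5 c2@9, authorship 113133.222....
After op 8 (move_left): buffer="fiiccfticfvwxj" (len 14), cursors c1@4 c3@4 c2@8, authorship 113133.222....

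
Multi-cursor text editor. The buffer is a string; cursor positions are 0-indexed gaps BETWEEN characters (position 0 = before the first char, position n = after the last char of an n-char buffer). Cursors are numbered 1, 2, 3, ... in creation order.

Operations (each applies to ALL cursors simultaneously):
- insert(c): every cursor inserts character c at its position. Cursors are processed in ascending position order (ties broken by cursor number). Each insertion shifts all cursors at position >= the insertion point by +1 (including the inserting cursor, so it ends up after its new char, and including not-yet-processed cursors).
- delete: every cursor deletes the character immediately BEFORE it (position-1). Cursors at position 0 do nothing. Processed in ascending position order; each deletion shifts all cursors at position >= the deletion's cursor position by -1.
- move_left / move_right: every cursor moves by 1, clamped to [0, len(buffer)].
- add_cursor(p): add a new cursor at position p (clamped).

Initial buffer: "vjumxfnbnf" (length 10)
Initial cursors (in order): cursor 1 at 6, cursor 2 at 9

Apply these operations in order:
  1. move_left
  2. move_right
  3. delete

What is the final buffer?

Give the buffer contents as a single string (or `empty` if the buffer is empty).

Answer: vjumxnbf

Derivation:
After op 1 (move_left): buffer="vjumxfnbnf" (len 10), cursors c1@5 c2@8, authorship ..........
After op 2 (move_right): buffer="vjumxfnbnf" (len 10), cursors c1@6 c2@9, authorship ..........
After op 3 (delete): buffer="vjumxnbf" (len 8), cursors c1@5 c2@7, authorship ........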